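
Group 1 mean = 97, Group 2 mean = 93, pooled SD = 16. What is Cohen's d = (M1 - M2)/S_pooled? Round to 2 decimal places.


Cohen's d = (M1 - M2) / S_pooled
= (97 - 93) / 16
= 4 / 16
= 0.25


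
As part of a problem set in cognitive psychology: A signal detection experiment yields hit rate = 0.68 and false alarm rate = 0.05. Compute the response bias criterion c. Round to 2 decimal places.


c = -0.5 * (z(HR) + z(FAR))
z(0.68) = 0.4677
z(0.05) = -1.6449
c = -0.5 * (0.4677 + -1.6449)
= -0.5 * -1.1772
= 0.59


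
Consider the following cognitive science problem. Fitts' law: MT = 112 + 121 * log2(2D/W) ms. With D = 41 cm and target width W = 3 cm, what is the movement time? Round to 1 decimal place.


MT = 112 + 121 * log2(2*41/3)
2D/W = 27.333333
log2(27.333333) = 4.7726
MT = 112 + 121 * 4.7726
= 689.5 ms


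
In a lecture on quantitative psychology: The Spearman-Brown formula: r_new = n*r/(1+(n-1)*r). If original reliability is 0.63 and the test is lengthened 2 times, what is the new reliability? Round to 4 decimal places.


r_new = n*r / (1 + (n-1)*r)
Numerator = 2 * 0.63 = 1.26
Denominator = 1 + 1 * 0.63 = 1.63
r_new = 1.26 / 1.63
= 0.7730


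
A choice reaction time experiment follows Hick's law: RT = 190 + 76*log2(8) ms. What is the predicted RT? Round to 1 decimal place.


RT = 190 + 76 * log2(8)
log2(8) = 3.0
RT = 190 + 76 * 3.0
= 190 + 228.0
= 418.0 ms


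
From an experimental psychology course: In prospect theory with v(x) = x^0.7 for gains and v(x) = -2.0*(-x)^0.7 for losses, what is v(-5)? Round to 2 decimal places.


Since x = -5 < 0, use v(x) = -lambda*(-x)^alpha
(-x) = 5
5^0.7 = 3.0852
v(-5) = -2.0 * 3.0852
= -6.17


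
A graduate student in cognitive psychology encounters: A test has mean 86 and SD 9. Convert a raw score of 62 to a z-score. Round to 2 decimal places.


z = (X - mu) / sigma
= (62 - 86) / 9
= -24 / 9
= -2.67


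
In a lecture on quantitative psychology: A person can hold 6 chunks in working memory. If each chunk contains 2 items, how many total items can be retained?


Total items = chunks * items_per_chunk
= 6 * 2
= 12


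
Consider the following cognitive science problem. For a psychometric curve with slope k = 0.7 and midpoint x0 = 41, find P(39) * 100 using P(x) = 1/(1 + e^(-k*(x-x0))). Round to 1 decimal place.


P(x) = 1/(1 + e^(-0.7*(39 - 41)))
Exponent = -0.7 * -2 = 1.4
e^(1.4) = 4.0552
P = 1/(1 + 4.0552) = 0.197816
Percentage = 19.8


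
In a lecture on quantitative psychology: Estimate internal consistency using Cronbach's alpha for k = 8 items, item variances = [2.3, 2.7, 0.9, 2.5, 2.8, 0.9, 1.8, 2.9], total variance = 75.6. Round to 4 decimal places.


alpha = (k/(k-1)) * (1 - sum(s_i^2)/s_total^2)
sum(item variances) = 16.8
k/(k-1) = 8/7 = 1.142857
1 - 16.8/75.6 = 1 - 0.222222 = 0.777778
alpha = 1.142857 * 0.777778
= 0.8889


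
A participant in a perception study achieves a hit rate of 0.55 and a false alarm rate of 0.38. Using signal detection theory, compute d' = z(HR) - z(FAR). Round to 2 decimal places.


d' = z(HR) - z(FAR)
z(0.55) = 0.1257
z(0.38) = -0.3055
d' = 0.1257 - -0.3055
= 0.43


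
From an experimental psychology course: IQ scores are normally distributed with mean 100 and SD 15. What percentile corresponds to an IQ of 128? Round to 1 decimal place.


z = (IQ - mean) / SD
z = (128 - 100) / 15 = 1.8667
Percentile = Phi(1.8667) * 100
Phi(1.8667) = 0.969028
= 96.9


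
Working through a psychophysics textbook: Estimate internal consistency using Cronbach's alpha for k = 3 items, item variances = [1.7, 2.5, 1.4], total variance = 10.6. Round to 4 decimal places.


alpha = (k/(k-1)) * (1 - sum(s_i^2)/s_total^2)
sum(item variances) = 5.6
k/(k-1) = 3/2 = 1.5
1 - 5.6/10.6 = 1 - 0.528302 = 0.471698
alpha = 1.5 * 0.471698
= 0.7075


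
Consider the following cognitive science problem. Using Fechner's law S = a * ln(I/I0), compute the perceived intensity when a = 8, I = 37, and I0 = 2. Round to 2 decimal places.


S = 8 * ln(37/2)
I/I0 = 18.5
ln(18.5) = 2.9178
S = 8 * 2.9178
= 23.34


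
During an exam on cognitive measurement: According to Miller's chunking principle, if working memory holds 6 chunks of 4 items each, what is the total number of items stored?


Total items = chunks * items_per_chunk
= 6 * 4
= 24


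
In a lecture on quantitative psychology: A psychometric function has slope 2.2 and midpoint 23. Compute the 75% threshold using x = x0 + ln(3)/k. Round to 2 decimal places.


At P = 0.75: 0.75 = 1/(1 + e^(-k*(x-x0)))
Solving: e^(-k*(x-x0)) = 1/3
x = x0 + ln(3)/k
ln(3) = 1.0986
x = 23 + 1.0986/2.2
= 23 + 0.4994
= 23.50


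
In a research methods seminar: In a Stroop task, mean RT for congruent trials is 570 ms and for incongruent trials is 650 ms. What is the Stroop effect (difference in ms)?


Stroop effect = RT(incongruent) - RT(congruent)
= 650 - 570
= 80 ms


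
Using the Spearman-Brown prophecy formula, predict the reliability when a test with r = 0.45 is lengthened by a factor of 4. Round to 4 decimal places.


r_new = n*r / (1 + (n-1)*r)
Numerator = 4 * 0.45 = 1.8
Denominator = 1 + 3 * 0.45 = 2.35
r_new = 1.8 / 2.35
= 0.7660


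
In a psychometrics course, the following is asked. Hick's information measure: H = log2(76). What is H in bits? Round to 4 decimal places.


H = log2(n)
H = log2(76)
= 6.2479


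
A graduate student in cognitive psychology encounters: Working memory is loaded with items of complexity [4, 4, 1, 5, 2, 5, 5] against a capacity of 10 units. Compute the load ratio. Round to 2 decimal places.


Total complexity = 4 + 4 + 1 + 5 + 2 + 5 + 5 = 26
Load = total / capacity = 26 / 10
= 2.60


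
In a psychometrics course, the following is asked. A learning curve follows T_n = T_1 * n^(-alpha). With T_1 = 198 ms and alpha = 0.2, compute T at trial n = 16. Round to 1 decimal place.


T_n = 198 * 16^(-0.2)
16^(-0.2) = 0.574349
T_n = 198 * 0.574349
= 113.7 ms


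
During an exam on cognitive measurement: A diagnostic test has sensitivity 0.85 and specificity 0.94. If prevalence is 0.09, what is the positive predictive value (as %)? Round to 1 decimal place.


PPV = (sens * prev) / (sens * prev + (1-spec) * (1-prev))
Numerator = 0.85 * 0.09 = 0.0765
P(positive and no disease) = (1 - spec) * (1 - prev) = (1 - 0.94) * (1 - 0.09) = 0.0546
Denominator = 0.0765 + 0.0546 = 0.1311
PPV = 0.0765 / 0.1311 = 0.583524
As percentage = 58.4


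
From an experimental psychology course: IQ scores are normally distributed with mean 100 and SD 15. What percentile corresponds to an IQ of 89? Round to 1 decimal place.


z = (IQ - mean) / SD
z = (89 - 100) / 15 = -0.7333
Percentile = Phi(-0.7333) * 100
Phi(-0.7333) = 0.231688
= 23.2


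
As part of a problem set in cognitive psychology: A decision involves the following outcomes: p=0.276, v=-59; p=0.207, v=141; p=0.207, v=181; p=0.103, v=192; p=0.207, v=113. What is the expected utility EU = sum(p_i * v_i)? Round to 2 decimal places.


EU = sum(p_i * v_i)
0.276 * -59 = -16.284
0.207 * 141 = 29.187
0.207 * 181 = 37.467
0.103 * 192 = 19.776
0.207 * 113 = 23.391
EU = -16.284 + 29.187 + 37.467 + 19.776 + 23.391
= 93.54


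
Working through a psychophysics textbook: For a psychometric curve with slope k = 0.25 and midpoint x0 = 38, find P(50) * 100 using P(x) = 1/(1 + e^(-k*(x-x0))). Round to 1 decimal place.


P(x) = 1/(1 + e^(-0.25*(50 - 38)))
Exponent = -0.25 * 12 = -3.0
e^(-3.0) = 0.049787
P = 1/(1 + 0.049787) = 0.952574
Percentage = 95.3


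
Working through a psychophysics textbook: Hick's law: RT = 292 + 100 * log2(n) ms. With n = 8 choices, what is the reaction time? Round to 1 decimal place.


RT = 292 + 100 * log2(8)
log2(8) = 3.0
RT = 292 + 100 * 3.0
= 292 + 300.0
= 592.0 ms


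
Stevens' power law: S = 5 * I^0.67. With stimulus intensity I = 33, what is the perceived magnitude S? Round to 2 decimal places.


S = 5 * 33^0.67
33^0.67 = 10.4089
S = 5 * 10.4089
= 52.04


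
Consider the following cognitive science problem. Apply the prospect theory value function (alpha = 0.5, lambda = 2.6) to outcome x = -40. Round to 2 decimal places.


Since x = -40 < 0, use v(x) = -lambda*(-x)^alpha
(-x) = 40
40^0.5 = 6.3246
v(-40) = -2.6 * 6.3246
= -16.44


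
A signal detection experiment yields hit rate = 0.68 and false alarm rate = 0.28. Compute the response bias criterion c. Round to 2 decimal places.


c = -0.5 * (z(HR) + z(FAR))
z(0.68) = 0.4677
z(0.28) = -0.5828
c = -0.5 * (0.4677 + -0.5828)
= -0.5 * -0.1151
= 0.06


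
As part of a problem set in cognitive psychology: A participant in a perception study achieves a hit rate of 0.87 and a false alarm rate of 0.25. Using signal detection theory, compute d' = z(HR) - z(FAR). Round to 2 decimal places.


d' = z(HR) - z(FAR)
z(0.87) = 1.1264
z(0.25) = -0.6745
d' = 1.1264 - -0.6745
= 1.80


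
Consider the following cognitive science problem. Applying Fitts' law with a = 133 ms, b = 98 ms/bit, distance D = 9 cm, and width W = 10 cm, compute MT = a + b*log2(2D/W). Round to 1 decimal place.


MT = 133 + 98 * log2(2*9/10)
2D/W = 1.8
log2(1.8) = 0.848
MT = 133 + 98 * 0.848
= 216.1 ms


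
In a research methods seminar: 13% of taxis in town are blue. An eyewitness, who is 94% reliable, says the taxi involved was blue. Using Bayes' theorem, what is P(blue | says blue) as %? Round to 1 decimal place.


P(blue | says blue) = P(says blue | blue)*P(blue) / [P(says blue | blue)*P(blue) + P(says blue | not blue)*P(not blue)]
Numerator = 0.94 * 0.13 = 0.1222
False identification = 0.06 * 0.87 = 0.0522
P = 0.1222 / (0.1222 + 0.0522)
= 0.1222 / 0.1744
As percentage = 70.1


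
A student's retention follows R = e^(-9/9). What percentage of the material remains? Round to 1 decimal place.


R = e^(-t/S)
-t/S = -9/9 = -1.0
R = e^(-1.0) = 0.367879
Percentage = 0.367879 * 100
= 36.8


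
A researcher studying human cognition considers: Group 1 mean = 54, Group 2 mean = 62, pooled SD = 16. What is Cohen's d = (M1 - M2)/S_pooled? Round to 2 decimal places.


Cohen's d = (M1 - M2) / S_pooled
= (54 - 62) / 16
= -8 / 16
= -0.50


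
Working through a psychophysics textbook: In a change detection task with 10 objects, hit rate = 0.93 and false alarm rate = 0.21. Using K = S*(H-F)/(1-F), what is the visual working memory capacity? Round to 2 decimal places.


K = S * (H - F) / (1 - F)
H - F = 0.72
1 - F = 0.79
K = 10 * 0.72 / 0.79
= 9.11


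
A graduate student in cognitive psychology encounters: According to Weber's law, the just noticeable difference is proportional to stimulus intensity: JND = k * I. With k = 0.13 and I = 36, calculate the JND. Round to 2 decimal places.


JND = k * I
JND = 0.13 * 36
= 4.68


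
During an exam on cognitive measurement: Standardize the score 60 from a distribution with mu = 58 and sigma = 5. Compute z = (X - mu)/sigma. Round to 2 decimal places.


z = (X - mu) / sigma
= (60 - 58) / 5
= 2 / 5
= 0.40


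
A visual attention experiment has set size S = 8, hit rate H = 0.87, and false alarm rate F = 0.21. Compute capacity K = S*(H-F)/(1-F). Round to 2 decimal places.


K = S * (H - F) / (1 - F)
H - F = 0.66
1 - F = 0.79
K = 8 * 0.66 / 0.79
= 6.68


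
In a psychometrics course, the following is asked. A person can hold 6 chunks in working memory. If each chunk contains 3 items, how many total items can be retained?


Total items = chunks * items_per_chunk
= 6 * 3
= 18


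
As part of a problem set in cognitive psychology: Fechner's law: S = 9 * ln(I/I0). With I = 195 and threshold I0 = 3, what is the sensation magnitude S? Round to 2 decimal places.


S = 9 * ln(195/3)
I/I0 = 65.0
ln(65.0) = 4.1744
S = 9 * 4.1744
= 37.57


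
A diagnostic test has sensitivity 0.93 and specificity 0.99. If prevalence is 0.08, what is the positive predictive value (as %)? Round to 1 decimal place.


PPV = (sens * prev) / (sens * prev + (1-spec) * (1-prev))
Numerator = 0.93 * 0.08 = 0.0744
P(positive and no disease) = (1 - spec) * (1 - prev) = (1 - 0.99) * (1 - 0.08) = 0.0092
Denominator = 0.0744 + 0.0092 = 0.0836
PPV = 0.0744 / 0.0836 = 0.889952
As percentage = 89.0


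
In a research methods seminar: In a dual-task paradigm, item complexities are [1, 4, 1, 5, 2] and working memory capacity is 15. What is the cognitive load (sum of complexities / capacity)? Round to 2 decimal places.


Total complexity = 1 + 4 + 1 + 5 + 2 = 13
Load = total / capacity = 13 / 15
= 0.87


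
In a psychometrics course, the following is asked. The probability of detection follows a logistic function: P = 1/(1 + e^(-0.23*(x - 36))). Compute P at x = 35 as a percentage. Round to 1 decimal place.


P(x) = 1/(1 + e^(-0.23*(35 - 36)))
Exponent = -0.23 * -1 = 0.23
e^(0.23) = 1.2586
P = 1/(1 + 1.2586) = 0.442752
Percentage = 44.3


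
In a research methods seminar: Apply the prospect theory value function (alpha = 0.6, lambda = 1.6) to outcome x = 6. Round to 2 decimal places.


Since x = 6 >= 0, use v(x) = x^0.6
6^0.6 = 2.9302
v(6) = 2.93


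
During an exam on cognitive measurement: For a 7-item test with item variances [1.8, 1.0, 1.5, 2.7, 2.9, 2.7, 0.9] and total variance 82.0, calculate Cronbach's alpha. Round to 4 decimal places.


alpha = (k/(k-1)) * (1 - sum(s_i^2)/s_total^2)
sum(item variances) = 13.5
k/(k-1) = 7/6 = 1.166667
1 - 13.5/82.0 = 1 - 0.164634 = 0.835366
alpha = 1.166667 * 0.835366
= 0.9746


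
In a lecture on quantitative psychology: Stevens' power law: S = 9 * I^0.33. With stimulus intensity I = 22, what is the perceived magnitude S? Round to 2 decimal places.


S = 9 * 22^0.33
22^0.33 = 2.7733
S = 9 * 2.7733
= 24.96


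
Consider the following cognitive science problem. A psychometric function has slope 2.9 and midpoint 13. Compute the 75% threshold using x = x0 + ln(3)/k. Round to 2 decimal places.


At P = 0.75: 0.75 = 1/(1 + e^(-k*(x-x0)))
Solving: e^(-k*(x-x0)) = 1/3
x = x0 + ln(3)/k
ln(3) = 1.0986
x = 13 + 1.0986/2.9
= 13 + 0.3788
= 13.38


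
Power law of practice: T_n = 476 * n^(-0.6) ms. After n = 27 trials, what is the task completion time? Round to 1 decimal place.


T_n = 476 * 27^(-0.6)
27^(-0.6) = 0.138415
T_n = 476 * 0.138415
= 65.9 ms


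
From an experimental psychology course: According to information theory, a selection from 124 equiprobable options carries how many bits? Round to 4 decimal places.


H = log2(n)
H = log2(124)
= 6.9542


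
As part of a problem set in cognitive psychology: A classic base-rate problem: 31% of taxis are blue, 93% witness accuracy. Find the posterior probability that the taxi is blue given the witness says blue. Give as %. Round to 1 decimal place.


P(blue | says blue) = P(says blue | blue)*P(blue) / [P(says blue | blue)*P(blue) + P(says blue | not blue)*P(not blue)]
Numerator = 0.93 * 0.31 = 0.2883
False identification = 0.07 * 0.69 = 0.0483
P = 0.2883 / (0.2883 + 0.0483)
= 0.2883 / 0.3366
As percentage = 85.7


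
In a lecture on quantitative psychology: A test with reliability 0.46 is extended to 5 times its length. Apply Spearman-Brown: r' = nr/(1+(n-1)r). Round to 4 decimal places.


r_new = n*r / (1 + (n-1)*r)
Numerator = 5 * 0.46 = 2.3
Denominator = 1 + 4 * 0.46 = 2.84
r_new = 2.3 / 2.84
= 0.8099


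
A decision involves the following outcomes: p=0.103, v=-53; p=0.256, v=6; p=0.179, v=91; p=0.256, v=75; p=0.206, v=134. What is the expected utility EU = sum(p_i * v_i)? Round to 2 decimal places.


EU = sum(p_i * v_i)
0.103 * -53 = -5.459
0.256 * 6 = 1.536
0.179 * 91 = 16.289
0.256 * 75 = 19.2
0.206 * 134 = 27.604
EU = -5.459 + 1.536 + 16.289 + 19.2 + 27.604
= 59.17


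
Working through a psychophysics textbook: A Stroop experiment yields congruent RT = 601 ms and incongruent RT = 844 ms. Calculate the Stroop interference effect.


Stroop effect = RT(incongruent) - RT(congruent)
= 844 - 601
= 243 ms


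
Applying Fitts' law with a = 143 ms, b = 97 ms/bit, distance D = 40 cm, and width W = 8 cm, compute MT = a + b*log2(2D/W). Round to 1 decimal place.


MT = 143 + 97 * log2(2*40/8)
2D/W = 10.0
log2(10.0) = 3.3219
MT = 143 + 97 * 3.3219
= 465.2 ms


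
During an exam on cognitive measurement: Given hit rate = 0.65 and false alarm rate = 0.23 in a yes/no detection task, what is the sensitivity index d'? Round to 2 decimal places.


d' = z(HR) - z(FAR)
z(0.65) = 0.3853
z(0.23) = -0.7388
d' = 0.3853 - -0.7388
= 1.12


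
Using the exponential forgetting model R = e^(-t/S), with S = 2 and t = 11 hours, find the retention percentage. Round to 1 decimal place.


R = e^(-t/S)
-t/S = -11/2 = -5.5
R = e^(-5.5) = 0.004087
Percentage = 0.004087 * 100
= 0.4


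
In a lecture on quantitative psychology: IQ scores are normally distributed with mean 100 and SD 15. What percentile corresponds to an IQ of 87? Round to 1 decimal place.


z = (IQ - mean) / SD
z = (87 - 100) / 15 = -0.8667
Percentile = Phi(-0.8667) * 100
Phi(-0.8667) = 0.193053
= 19.3


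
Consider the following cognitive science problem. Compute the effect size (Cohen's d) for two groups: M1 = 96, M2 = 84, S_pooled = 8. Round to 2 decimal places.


Cohen's d = (M1 - M2) / S_pooled
= (96 - 84) / 8
= 12 / 8
= 1.50


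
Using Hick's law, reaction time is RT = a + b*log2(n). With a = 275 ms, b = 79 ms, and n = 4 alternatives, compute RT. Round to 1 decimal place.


RT = 275 + 79 * log2(4)
log2(4) = 2.0
RT = 275 + 79 * 2.0
= 275 + 158.0
= 433.0 ms


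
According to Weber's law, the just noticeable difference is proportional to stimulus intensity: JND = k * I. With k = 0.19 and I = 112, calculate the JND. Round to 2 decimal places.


JND = k * I
JND = 0.19 * 112
= 21.28


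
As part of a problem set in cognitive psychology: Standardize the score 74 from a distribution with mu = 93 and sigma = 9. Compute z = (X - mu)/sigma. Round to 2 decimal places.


z = (X - mu) / sigma
= (74 - 93) / 9
= -19 / 9
= -2.11


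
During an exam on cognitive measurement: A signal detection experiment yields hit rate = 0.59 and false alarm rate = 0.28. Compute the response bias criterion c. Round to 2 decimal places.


c = -0.5 * (z(HR) + z(FAR))
z(0.59) = 0.2275
z(0.28) = -0.5828
c = -0.5 * (0.2275 + -0.5828)
= -0.5 * -0.3553
= 0.18


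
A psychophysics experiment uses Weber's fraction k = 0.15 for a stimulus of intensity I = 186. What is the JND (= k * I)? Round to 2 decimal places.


JND = k * I
JND = 0.15 * 186
= 27.90


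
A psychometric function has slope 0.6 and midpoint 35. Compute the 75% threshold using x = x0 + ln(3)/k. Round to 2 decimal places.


At P = 0.75: 0.75 = 1/(1 + e^(-k*(x-x0)))
Solving: e^(-k*(x-x0)) = 1/3
x = x0 + ln(3)/k
ln(3) = 1.0986
x = 35 + 1.0986/0.6
= 35 + 1.831
= 36.83


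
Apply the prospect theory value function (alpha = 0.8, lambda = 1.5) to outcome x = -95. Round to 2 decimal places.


Since x = -95 < 0, use v(x) = -lambda*(-x)^alpha
(-x) = 95
95^0.8 = 38.2102
v(-95) = -1.5 * 38.2102
= -57.32


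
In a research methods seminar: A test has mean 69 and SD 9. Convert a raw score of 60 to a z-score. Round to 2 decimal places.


z = (X - mu) / sigma
= (60 - 69) / 9
= -9 / 9
= -1.00


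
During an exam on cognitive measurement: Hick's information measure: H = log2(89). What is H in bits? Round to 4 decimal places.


H = log2(n)
H = log2(89)
= 6.4757


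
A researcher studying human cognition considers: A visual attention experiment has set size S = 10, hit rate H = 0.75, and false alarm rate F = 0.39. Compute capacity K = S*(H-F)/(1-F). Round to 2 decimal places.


K = S * (H - F) / (1 - F)
H - F = 0.36
1 - F = 0.61
K = 10 * 0.36 / 0.61
= 5.90


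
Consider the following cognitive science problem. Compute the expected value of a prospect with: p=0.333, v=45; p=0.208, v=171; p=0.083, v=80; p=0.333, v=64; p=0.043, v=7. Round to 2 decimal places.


EU = sum(p_i * v_i)
0.333 * 45 = 14.985
0.208 * 171 = 35.568
0.083 * 80 = 6.64
0.333 * 64 = 21.312
0.043 * 7 = 0.301
EU = 14.985 + 35.568 + 6.64 + 21.312 + 0.301
= 78.81


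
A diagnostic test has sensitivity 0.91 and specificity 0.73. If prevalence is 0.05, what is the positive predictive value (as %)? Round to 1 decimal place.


PPV = (sens * prev) / (sens * prev + (1-spec) * (1-prev))
Numerator = 0.91 * 0.05 = 0.0455
P(positive and no disease) = (1 - spec) * (1 - prev) = (1 - 0.73) * (1 - 0.05) = 0.2565
Denominator = 0.0455 + 0.2565 = 0.302
PPV = 0.0455 / 0.302 = 0.150662
As percentage = 15.1


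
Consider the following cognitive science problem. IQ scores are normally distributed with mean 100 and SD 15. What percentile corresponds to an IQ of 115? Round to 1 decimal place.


z = (IQ - mean) / SD
z = (115 - 100) / 15 = 1.0
Percentile = Phi(1.0) * 100
Phi(1.0) = 0.841345
= 84.1


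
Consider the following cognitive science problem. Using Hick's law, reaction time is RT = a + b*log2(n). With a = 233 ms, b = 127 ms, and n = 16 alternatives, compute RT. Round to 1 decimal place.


RT = 233 + 127 * log2(16)
log2(16) = 4.0
RT = 233 + 127 * 4.0
= 233 + 508.0
= 741.0 ms


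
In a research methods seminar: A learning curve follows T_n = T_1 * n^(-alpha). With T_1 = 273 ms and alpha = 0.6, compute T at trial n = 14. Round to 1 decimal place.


T_n = 273 * 14^(-0.6)
14^(-0.6) = 0.205269
T_n = 273 * 0.205269
= 56.0 ms


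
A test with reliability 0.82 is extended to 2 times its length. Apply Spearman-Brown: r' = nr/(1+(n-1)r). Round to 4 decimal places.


r_new = n*r / (1 + (n-1)*r)
Numerator = 2 * 0.82 = 1.64
Denominator = 1 + 1 * 0.82 = 1.82
r_new = 1.64 / 1.82
= 0.9011


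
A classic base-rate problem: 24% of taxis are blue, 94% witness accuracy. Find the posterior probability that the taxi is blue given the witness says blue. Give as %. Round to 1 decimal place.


P(blue | says blue) = P(says blue | blue)*P(blue) / [P(says blue | blue)*P(blue) + P(says blue | not blue)*P(not blue)]
Numerator = 0.94 * 0.24 = 0.2256
False identification = 0.06 * 0.76 = 0.0456
P = 0.2256 / (0.2256 + 0.0456)
= 0.2256 / 0.2712
As percentage = 83.2


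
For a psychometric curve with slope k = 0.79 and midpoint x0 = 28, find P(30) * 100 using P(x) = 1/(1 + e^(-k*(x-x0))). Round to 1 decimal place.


P(x) = 1/(1 + e^(-0.79*(30 - 28)))
Exponent = -0.79 * 2 = -1.58
e^(-1.58) = 0.205975
P = 1/(1 + 0.205975) = 0.829205
Percentage = 82.9


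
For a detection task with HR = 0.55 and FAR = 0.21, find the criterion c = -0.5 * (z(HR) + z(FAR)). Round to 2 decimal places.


c = -0.5 * (z(HR) + z(FAR))
z(0.55) = 0.1257
z(0.21) = -0.8064
c = -0.5 * (0.1257 + -0.8064)
= -0.5 * -0.6807
= 0.34


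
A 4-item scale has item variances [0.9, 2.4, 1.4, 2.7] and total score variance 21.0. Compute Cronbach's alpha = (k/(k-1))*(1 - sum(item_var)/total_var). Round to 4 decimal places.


alpha = (k/(k-1)) * (1 - sum(s_i^2)/s_total^2)
sum(item variances) = 7.4
k/(k-1) = 4/3 = 1.333333
1 - 7.4/21.0 = 1 - 0.352381 = 0.647619
alpha = 1.333333 * 0.647619
= 0.8635


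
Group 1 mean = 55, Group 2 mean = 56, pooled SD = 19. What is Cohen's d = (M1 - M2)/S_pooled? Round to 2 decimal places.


Cohen's d = (M1 - M2) / S_pooled
= (55 - 56) / 19
= -1 / 19
= -0.05


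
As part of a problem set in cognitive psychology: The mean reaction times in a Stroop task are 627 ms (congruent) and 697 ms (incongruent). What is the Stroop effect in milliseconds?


Stroop effect = RT(incongruent) - RT(congruent)
= 697 - 627
= 70 ms


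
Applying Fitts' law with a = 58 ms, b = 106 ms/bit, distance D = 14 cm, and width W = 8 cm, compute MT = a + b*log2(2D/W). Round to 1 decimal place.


MT = 58 + 106 * log2(2*14/8)
2D/W = 3.5
log2(3.5) = 1.8074
MT = 58 + 106 * 1.8074
= 249.6 ms


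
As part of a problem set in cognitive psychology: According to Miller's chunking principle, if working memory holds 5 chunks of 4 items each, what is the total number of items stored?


Total items = chunks * items_per_chunk
= 5 * 4
= 20


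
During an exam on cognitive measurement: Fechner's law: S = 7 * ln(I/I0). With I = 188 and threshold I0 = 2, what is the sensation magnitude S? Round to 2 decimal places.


S = 7 * ln(188/2)
I/I0 = 94.0
ln(94.0) = 4.5433
S = 7 * 4.5433
= 31.80


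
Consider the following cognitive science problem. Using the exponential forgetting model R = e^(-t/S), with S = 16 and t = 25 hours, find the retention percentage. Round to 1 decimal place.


R = e^(-t/S)
-t/S = -25/16 = -1.5625
R = e^(-1.5625) = 0.209611
Percentage = 0.209611 * 100
= 21.0


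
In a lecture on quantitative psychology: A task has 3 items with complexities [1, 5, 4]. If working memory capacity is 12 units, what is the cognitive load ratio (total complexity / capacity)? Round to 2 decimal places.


Total complexity = 1 + 5 + 4 = 10
Load = total / capacity = 10 / 12
= 0.83


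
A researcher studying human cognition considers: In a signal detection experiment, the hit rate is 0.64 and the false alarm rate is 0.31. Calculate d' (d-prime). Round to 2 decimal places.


d' = z(HR) - z(FAR)
z(0.64) = 0.3585
z(0.31) = -0.4959
d' = 0.3585 - -0.4959
= 0.85


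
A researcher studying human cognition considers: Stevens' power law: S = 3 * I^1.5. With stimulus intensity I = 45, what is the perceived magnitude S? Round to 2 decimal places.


S = 3 * 45^1.5
45^1.5 = 301.8692
S = 3 * 301.8692
= 905.61


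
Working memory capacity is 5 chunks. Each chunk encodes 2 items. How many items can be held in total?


Total items = chunks * items_per_chunk
= 5 * 2
= 10


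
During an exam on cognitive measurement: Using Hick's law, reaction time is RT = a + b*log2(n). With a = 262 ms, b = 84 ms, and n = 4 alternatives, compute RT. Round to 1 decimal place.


RT = 262 + 84 * log2(4)
log2(4) = 2.0
RT = 262 + 84 * 2.0
= 262 + 168.0
= 430.0 ms


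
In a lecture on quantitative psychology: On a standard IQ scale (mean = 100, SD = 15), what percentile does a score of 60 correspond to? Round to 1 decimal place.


z = (IQ - mean) / SD
z = (60 - 100) / 15 = -2.6667
Percentile = Phi(-2.6667) * 100
Phi(-2.6667) = 0.00383
= 0.4


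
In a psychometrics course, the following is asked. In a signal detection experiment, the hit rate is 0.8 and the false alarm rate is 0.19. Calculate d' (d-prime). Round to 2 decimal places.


d' = z(HR) - z(FAR)
z(0.8) = 0.8416
z(0.19) = -0.8779
d' = 0.8416 - -0.8779
= 1.72


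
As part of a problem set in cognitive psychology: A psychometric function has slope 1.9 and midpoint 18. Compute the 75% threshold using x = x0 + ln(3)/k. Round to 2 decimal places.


At P = 0.75: 0.75 = 1/(1 + e^(-k*(x-x0)))
Solving: e^(-k*(x-x0)) = 1/3
x = x0 + ln(3)/k
ln(3) = 1.0986
x = 18 + 1.0986/1.9
= 18 + 0.5782
= 18.58


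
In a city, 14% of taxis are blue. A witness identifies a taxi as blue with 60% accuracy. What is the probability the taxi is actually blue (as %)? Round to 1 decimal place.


P(blue | says blue) = P(says blue | blue)*P(blue) / [P(says blue | blue)*P(blue) + P(says blue | not blue)*P(not blue)]
Numerator = 0.6 * 0.14 = 0.084
False identification = 0.4 * 0.86 = 0.344
P = 0.084 / (0.084 + 0.344)
= 0.084 / 0.428
As percentage = 19.6


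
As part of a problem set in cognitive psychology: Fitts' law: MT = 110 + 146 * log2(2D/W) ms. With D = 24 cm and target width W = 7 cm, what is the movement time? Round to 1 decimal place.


MT = 110 + 146 * log2(2*24/7)
2D/W = 6.857143
log2(6.857143) = 2.7776
MT = 110 + 146 * 2.7776
= 515.5 ms


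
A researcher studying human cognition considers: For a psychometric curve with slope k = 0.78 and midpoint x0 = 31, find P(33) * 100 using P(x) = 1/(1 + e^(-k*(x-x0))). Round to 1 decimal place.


P(x) = 1/(1 + e^(-0.78*(33 - 31)))
Exponent = -0.78 * 2 = -1.56
e^(-1.56) = 0.210136
P = 1/(1 + 0.210136) = 0.826353
Percentage = 82.6


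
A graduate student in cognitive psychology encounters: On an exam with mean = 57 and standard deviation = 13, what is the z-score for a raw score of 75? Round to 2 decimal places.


z = (X - mu) / sigma
= (75 - 57) / 13
= 18 / 13
= 1.38


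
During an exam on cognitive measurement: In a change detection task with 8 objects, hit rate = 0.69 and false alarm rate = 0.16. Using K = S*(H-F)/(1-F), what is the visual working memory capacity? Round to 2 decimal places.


K = S * (H - F) / (1 - F)
H - F = 0.53
1 - F = 0.84
K = 8 * 0.53 / 0.84
= 5.05


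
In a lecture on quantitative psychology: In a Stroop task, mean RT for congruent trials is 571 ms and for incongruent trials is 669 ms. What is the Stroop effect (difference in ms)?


Stroop effect = RT(incongruent) - RT(congruent)
= 669 - 571
= 98 ms


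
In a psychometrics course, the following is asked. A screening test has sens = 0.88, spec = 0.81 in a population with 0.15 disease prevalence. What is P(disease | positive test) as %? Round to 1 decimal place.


PPV = (sens * prev) / (sens * prev + (1-spec) * (1-prev))
Numerator = 0.88 * 0.15 = 0.132
P(positive and no disease) = (1 - spec) * (1 - prev) = (1 - 0.81) * (1 - 0.15) = 0.1615
Denominator = 0.132 + 0.1615 = 0.2935
PPV = 0.132 / 0.2935 = 0.449744
As percentage = 45.0


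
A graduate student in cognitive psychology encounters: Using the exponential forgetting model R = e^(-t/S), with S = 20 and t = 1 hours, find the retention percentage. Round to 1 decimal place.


R = e^(-t/S)
-t/S = -1/20 = -0.05
R = e^(-0.05) = 0.951229
Percentage = 0.951229 * 100
= 95.1


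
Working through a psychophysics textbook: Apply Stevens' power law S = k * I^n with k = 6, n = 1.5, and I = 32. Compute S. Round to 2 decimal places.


S = 6 * 32^1.5
32^1.5 = 181.0193
S = 6 * 181.0193
= 1086.12


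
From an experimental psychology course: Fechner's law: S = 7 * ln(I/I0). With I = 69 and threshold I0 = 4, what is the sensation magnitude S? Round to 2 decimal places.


S = 7 * ln(69/4)
I/I0 = 17.25
ln(17.25) = 2.8478
S = 7 * 2.8478
= 19.93


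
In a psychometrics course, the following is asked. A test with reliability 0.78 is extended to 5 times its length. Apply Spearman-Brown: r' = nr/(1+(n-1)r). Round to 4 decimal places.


r_new = n*r / (1 + (n-1)*r)
Numerator = 5 * 0.78 = 3.9
Denominator = 1 + 4 * 0.78 = 4.12
r_new = 3.9 / 4.12
= 0.9466


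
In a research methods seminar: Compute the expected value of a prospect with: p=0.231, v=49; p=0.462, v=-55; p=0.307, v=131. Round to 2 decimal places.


EU = sum(p_i * v_i)
0.231 * 49 = 11.319
0.462 * -55 = -25.41
0.307 * 131 = 40.217
EU = 11.319 + -25.41 + 40.217
= 26.13


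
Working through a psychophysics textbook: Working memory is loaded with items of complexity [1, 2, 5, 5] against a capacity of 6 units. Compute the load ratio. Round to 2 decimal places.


Total complexity = 1 + 2 + 5 + 5 = 13
Load = total / capacity = 13 / 6
= 2.17


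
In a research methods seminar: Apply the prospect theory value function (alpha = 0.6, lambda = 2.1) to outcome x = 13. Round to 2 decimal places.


Since x = 13 >= 0, use v(x) = x^0.6
13^0.6 = 4.6598
v(13) = 4.66


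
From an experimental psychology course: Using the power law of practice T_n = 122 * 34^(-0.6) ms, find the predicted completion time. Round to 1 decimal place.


T_n = 122 * 34^(-0.6)
34^(-0.6) = 0.120535
T_n = 122 * 0.120535
= 14.7 ms


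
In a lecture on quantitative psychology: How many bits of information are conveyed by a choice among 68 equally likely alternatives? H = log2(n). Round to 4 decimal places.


H = log2(n)
H = log2(68)
= 6.0875


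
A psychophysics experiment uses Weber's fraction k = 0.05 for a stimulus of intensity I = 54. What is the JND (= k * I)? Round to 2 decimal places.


JND = k * I
JND = 0.05 * 54
= 2.70


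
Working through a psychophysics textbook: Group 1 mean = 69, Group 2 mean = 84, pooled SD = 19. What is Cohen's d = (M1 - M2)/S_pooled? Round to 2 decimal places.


Cohen's d = (M1 - M2) / S_pooled
= (69 - 84) / 19
= -15 / 19
= -0.79


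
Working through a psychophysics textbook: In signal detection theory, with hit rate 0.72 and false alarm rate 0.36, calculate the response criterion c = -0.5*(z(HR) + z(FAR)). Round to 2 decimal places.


c = -0.5 * (z(HR) + z(FAR))
z(0.72) = 0.5828
z(0.36) = -0.3585
c = -0.5 * (0.5828 + -0.3585)
= -0.5 * 0.2243
= -0.11


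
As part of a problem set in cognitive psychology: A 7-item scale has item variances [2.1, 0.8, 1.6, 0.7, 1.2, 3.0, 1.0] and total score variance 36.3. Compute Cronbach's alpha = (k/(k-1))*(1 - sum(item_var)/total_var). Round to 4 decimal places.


alpha = (k/(k-1)) * (1 - sum(s_i^2)/s_total^2)
sum(item variances) = 10.4
k/(k-1) = 7/6 = 1.166667
1 - 10.4/36.3 = 1 - 0.286501 = 0.713499
alpha = 1.166667 * 0.713499
= 0.8324


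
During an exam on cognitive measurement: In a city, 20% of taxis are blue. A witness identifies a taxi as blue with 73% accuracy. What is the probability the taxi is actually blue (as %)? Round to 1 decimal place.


P(blue | says blue) = P(says blue | blue)*P(blue) / [P(says blue | blue)*P(blue) + P(says blue | not blue)*P(not blue)]
Numerator = 0.73 * 0.2 = 0.146
False identification = 0.27 * 0.8 = 0.216
P = 0.146 / (0.146 + 0.216)
= 0.146 / 0.362
As percentage = 40.3


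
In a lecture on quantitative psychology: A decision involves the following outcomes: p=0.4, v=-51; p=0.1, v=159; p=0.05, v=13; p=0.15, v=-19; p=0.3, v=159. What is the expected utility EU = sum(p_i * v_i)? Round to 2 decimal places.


EU = sum(p_i * v_i)
0.4 * -51 = -20.4
0.1 * 159 = 15.9
0.05 * 13 = 0.65
0.15 * -19 = -2.85
0.3 * 159 = 47.7
EU = -20.4 + 15.9 + 0.65 + -2.85 + 47.7
= 41.00


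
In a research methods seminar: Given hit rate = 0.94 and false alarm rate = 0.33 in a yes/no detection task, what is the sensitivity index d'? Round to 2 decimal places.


d' = z(HR) - z(FAR)
z(0.94) = 1.5548
z(0.33) = -0.4399
d' = 1.5548 - -0.4399
= 1.99


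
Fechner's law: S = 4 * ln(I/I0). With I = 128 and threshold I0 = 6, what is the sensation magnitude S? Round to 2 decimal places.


S = 4 * ln(128/6)
I/I0 = 21.333333
ln(21.333333) = 3.0603
S = 4 * 3.0603
= 12.24


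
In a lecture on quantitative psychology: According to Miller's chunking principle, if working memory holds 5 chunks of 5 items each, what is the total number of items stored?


Total items = chunks * items_per_chunk
= 5 * 5
= 25


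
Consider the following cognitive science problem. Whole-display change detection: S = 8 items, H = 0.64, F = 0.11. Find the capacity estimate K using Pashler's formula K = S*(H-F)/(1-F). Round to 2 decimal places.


K = S * (H - F) / (1 - F)
H - F = 0.53
1 - F = 0.89
K = 8 * 0.53 / 0.89
= 4.76


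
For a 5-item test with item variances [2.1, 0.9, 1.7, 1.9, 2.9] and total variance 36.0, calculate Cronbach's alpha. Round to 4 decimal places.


alpha = (k/(k-1)) * (1 - sum(s_i^2)/s_total^2)
sum(item variances) = 9.5
k/(k-1) = 5/4 = 1.25
1 - 9.5/36.0 = 1 - 0.263889 = 0.736111
alpha = 1.25 * 0.736111
= 0.9201


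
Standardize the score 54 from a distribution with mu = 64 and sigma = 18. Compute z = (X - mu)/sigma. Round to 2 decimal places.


z = (X - mu) / sigma
= (54 - 64) / 18
= -10 / 18
= -0.56


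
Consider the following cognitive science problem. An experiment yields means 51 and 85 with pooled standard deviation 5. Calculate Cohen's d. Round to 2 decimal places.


Cohen's d = (M1 - M2) / S_pooled
= (51 - 85) / 5
= -34 / 5
= -6.80


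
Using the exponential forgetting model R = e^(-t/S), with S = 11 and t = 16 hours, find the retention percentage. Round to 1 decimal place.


R = e^(-t/S)
-t/S = -16/11 = -1.454545
R = e^(-1.454545) = 0.233507
Percentage = 0.233507 * 100
= 23.4


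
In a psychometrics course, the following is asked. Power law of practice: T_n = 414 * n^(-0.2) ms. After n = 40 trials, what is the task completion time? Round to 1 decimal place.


T_n = 414 * 40^(-0.2)
40^(-0.2) = 0.478176
T_n = 414 * 0.478176
= 198.0 ms


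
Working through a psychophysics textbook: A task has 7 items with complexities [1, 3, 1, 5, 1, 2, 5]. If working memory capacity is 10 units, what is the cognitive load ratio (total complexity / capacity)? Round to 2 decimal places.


Total complexity = 1 + 3 + 1 + 5 + 1 + 2 + 5 = 18
Load = total / capacity = 18 / 10
= 1.80


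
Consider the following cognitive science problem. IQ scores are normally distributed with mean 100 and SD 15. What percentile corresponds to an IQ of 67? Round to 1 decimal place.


z = (IQ - mean) / SD
z = (67 - 100) / 15 = -2.2
Percentile = Phi(-2.2) * 100
Phi(-2.2) = 0.013903
= 1.4


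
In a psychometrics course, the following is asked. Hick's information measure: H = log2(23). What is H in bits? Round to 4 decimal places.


H = log2(n)
H = log2(23)
= 4.5236


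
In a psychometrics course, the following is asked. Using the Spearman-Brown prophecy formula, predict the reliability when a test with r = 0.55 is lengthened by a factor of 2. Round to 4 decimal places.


r_new = n*r / (1 + (n-1)*r)
Numerator = 2 * 0.55 = 1.1
Denominator = 1 + 1 * 0.55 = 1.55
r_new = 1.1 / 1.55
= 0.7097


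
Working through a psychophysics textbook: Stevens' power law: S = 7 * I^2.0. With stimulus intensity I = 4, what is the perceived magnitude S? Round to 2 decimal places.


S = 7 * 4^2.0
4^2.0 = 16.0
S = 7 * 16.0
= 112.00


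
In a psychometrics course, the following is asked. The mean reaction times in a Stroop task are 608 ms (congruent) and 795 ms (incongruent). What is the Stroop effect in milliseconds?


Stroop effect = RT(incongruent) - RT(congruent)
= 795 - 608
= 187 ms


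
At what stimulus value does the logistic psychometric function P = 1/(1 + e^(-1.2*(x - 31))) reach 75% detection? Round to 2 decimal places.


At P = 0.75: 0.75 = 1/(1 + e^(-k*(x-x0)))
Solving: e^(-k*(x-x0)) = 1/3
x = x0 + ln(3)/k
ln(3) = 1.0986
x = 31 + 1.0986/1.2
= 31 + 0.9155
= 31.92


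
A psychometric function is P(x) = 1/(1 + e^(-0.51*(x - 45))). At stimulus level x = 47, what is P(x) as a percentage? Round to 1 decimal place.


P(x) = 1/(1 + e^(-0.51*(47 - 45)))
Exponent = -0.51 * 2 = -1.02
e^(-1.02) = 0.360595
P = 1/(1 + 0.360595) = 0.734973
Percentage = 73.5


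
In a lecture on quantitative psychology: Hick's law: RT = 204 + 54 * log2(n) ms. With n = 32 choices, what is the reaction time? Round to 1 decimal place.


RT = 204 + 54 * log2(32)
log2(32) = 5.0
RT = 204 + 54 * 5.0
= 204 + 270.0
= 474.0 ms


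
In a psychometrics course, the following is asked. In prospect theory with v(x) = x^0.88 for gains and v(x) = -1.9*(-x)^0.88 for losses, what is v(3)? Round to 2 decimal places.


Since x = 3 >= 0, use v(x) = x^0.88
3^0.88 = 2.6295
v(3) = 2.63


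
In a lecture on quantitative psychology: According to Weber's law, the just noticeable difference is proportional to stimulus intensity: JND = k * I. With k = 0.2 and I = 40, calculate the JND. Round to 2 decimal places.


JND = k * I
JND = 0.2 * 40
= 8.00


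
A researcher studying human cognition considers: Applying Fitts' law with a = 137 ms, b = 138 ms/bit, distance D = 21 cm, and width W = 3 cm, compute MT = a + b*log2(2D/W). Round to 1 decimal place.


MT = 137 + 138 * log2(2*21/3)
2D/W = 14.0
log2(14.0) = 3.8074
MT = 137 + 138 * 3.8074
= 662.4 ms


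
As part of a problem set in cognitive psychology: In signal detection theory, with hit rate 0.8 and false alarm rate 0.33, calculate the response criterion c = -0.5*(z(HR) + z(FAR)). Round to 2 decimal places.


c = -0.5 * (z(HR) + z(FAR))
z(0.8) = 0.8416
z(0.33) = -0.4399
c = -0.5 * (0.8416 + -0.4399)
= -0.5 * 0.4017
= -0.20


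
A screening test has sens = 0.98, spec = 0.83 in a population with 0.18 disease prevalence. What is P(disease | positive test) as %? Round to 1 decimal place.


PPV = (sens * prev) / (sens * prev + (1-spec) * (1-prev))
Numerator = 0.98 * 0.18 = 0.1764
P(positive and no disease) = (1 - spec) * (1 - prev) = (1 - 0.83) * (1 - 0.18) = 0.1394
Denominator = 0.1764 + 0.1394 = 0.3158
PPV = 0.1764 / 0.3158 = 0.558581
As percentage = 55.9
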